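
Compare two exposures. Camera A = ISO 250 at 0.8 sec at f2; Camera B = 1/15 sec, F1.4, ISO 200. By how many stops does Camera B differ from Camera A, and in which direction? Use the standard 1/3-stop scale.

Aperture: f/2 → f/1.8 → f/1.6 → f/1.4 — 1 stop wider (brighter).
Shutter speed: 0.8 → 0.6 → 0.5 → 0.4 → 0.3 → 1/4 → 1/5 → 1/6 → 1/8 → 1/10 → 1/13 → 1/15 — 3 2/3 stops faster (darker).
ISO: 250 → 200 — 1/3 stop dropped (darker).
Net: +1 −3 2/3 −1/3 = −3 stops.

3 stops darker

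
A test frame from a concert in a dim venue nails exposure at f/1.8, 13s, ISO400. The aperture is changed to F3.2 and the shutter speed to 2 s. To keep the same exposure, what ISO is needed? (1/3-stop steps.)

ISO 8000

Aperture: f/1.8 → f/2 → f/2.2 → f/2.5 → f/2.8 → f/3.2 — 1 2/3 stops narrower (darker).
Shutter speed: 13 → 10 → 8 → 6 → 5 → 4 → 3.2 → 2.5 → 2 — 2 2/3 stops faster (darker).
Net change so far: 4 1/3 stops darker. Offset with the ISO: 400 → 500 → 640 → 800 → 1000 → 1250 → 1600 → 2000 → 2500 → 3200 → 4000 → 5000 → 6400 → 8000.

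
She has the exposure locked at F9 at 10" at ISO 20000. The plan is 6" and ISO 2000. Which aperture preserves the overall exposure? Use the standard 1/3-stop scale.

f/2.2

Shutter speed: 10 → 8 → 6 — 2/3 stop faster (darker).
ISO: 20000 → 16000 → 12800 → 10000 → 8000 → 6400 → 5000 → 4000 → 3200 → 2500 → 2000 — 3 1/3 stops dropped (darker).
Net change so far: 4 stops darker. Offset with the aperture: f/9 → f/8 → f/7.1 → f/6.3 → f/5.6 → f/5 → f/4.5 → f/4 → f/3.5 → f/3.2 → f/2.8 → f/2.5 → f/2.2.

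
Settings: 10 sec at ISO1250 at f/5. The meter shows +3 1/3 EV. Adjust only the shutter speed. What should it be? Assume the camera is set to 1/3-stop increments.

Overexposed by 3 1/3 stops → need 3 1/3 stops darker.
Shutter speed: 10 → 8 → 6 → 5 → 4 → 3.2 → 2.5 → 2 → 1.6 → 1.3 → 1.

1 s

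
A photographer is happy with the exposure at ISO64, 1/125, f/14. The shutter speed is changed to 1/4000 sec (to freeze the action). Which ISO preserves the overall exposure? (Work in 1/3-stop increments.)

ISO 2000

Shutter speed: 1/125 → 1/160 → 1/200 → 1/250 → 1/320 → 1/400 → 1/500 → 1/640 → 1/800 → 1/1000 → 1/1250 → 1/1600 → 1/2000 → 1/2500 → 1/3200 → 1/4000 — 5 stops faster (darker).
Need 5 stops brighter from the ISO: 64 → 80 → 100 → 125 → 160 → 200 → 250 → 320 → 400 → 500 → 640 → 800 → 1000 → 1250 → 1600 → 2000.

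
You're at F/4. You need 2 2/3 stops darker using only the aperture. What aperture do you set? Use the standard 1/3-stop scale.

f/10

Aperture: f/4 → f/4.5 → f/5 → f/5.6 → f/6.3 → f/7.1 → f/8 → f/9 → f/10 — 2 2/3 stops stopped down (darker).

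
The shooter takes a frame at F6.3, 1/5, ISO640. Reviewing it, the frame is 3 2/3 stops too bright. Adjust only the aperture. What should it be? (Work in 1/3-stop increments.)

Overexposed by 3 2/3 stops → need 3 2/3 stops darker.
Aperture: f/6.3 → f/7.1 → f/8 → f/9 → f/10 → f/11 → f/13 → f/14 → f/16 → f/18 → f/20 → f/22.

f/22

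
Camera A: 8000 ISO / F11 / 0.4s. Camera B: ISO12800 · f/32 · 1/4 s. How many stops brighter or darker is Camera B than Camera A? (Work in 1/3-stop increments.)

3 stops darker

Aperture: f/11 → f/13 → f/14 → f/16 → f/18 → f/20 → f/22 → f/25 → f/29 → f/32 — 3 stops narrower (darker).
Shutter speed: 0.4 → 0.3 → 1/4 — 2/3 stop shorter (darker).
ISO: 8000 → 10000 → 12800 — 2/3 stop higher (brighter).
Net: −3 −2/3 +2/3 = −3 stops.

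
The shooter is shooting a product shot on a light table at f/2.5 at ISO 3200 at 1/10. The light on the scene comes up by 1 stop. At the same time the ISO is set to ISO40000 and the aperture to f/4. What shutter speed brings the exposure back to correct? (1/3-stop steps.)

1/100s

Scene light: 1 stop brighter.
ISO: 3200 → 4000 → 5000 → 6400 → 8000 → 10000 → 12800 → 16000 → 20000 → 25600 → 32000 → 40000 — 3 2/3 stops higher (brighter).
Aperture: f/2.5 → f/2.8 → f/3.2 → f/3.5 → f/4 — 1 1/3 stops smaller aperture (darker).
Net so far: 3 1/3 stops brighter. Shutter speed: 1/10 → 1/13 → 1/15 → 1/20 → 1/25 → 1/30 → 1/40 → 1/50 → 1/60 → 1/80 → 1/100.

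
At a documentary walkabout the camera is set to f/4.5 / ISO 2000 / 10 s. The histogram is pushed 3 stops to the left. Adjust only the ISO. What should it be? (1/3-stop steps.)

Underexposed by 3 stops → need 3 stops brighter.
ISO: 2000 → 2500 → 3200 → 4000 → 5000 → 6400 → 8000 → 10000 → 12800 → 16000.

ISO 16000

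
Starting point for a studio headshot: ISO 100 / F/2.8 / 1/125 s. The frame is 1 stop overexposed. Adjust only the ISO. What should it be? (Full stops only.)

Overexposed by 1 stop → need 1 stop darker.
ISO: 100 → 50.

ISO 50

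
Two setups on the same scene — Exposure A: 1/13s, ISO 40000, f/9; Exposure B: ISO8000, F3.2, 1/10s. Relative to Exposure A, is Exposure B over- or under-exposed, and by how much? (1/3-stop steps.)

Aperture: f/9 → f/8 → f/7.1 → f/6.3 → f/5.6 → f/5 → f/4.5 → f/4 → f/3.5 → f/3.2 — 3 stops larger aperture (brighter).
Shutter speed: 1/13 → 1/10 — 1/3 stop longer (brighter).
ISO: 40000 → 32000 → 25600 → 20000 → 16000 → 12800 → 10000 → 8000 — 2 1/3 stops lower (darker).
Net: +3 +1/3 −2 1/3 = +1 stop.

1 stop brighter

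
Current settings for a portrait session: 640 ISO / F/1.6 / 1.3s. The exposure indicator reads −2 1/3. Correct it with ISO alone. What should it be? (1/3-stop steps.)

ISO 3200

Underexposed by 2 1/3 stops → need 2 1/3 stops brighter.
ISO: 640 → 800 → 1000 → 1250 → 1600 → 2000 → 2500 → 3200.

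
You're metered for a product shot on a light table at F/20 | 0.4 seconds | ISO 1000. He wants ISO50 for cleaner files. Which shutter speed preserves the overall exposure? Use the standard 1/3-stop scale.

8 s

ISO: 1000 → 800 → 640 → 500 → 400 → 320 → 250 → 200 → 160 → 125 → 100 → 80 → 64 → 50 — 4 1/3 stops lower (darker).
Need 4 1/3 stops brighter from the shutter speed: 0.4 → 0.5 → 0.6 → 0.8 → 1 → 1.3 → 1.6 → 2 → 2.5 → 3.2 → 4 → 5 → 6 → 8.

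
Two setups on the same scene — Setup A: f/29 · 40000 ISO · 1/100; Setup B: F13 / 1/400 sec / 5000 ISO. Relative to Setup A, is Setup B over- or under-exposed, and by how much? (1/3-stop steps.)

2 2/3 stops darker

Aperture: f/29 → f/25 → f/22 → f/20 → f/18 → f/16 → f/14 → f/13 — 2 1/3 stops larger aperture (brighter).
Shutter speed: 1/100 → 1/125 → 1/160 → 1/200 → 1/250 → 1/320 → 1/400 — 2 stops faster (darker).
ISO: 40000 → 32000 → 25600 → 20000 → 16000 → 12800 → 10000 → 8000 → 6400 → 5000 — 3 stops lower (darker).
Net: +2 1/3 −2 −3 = −2 2/3 stops.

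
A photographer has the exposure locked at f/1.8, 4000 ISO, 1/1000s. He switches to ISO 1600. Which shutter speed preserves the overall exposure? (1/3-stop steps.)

ISO: 4000 → 3200 → 2500 → 2000 → 1600 — 1 1/3 stops dropped (darker).
Need 1 1/3 stops brighter from the shutter speed: 1/1000 → 1/800 → 1/640 → 1/500 → 1/400.

1/400s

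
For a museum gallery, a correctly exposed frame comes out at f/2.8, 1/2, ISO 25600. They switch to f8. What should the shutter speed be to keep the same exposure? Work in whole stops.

4 s

Aperture: f/2.8 → f/4 → f/5.6 → f/8 — 3 stops smaller aperture (darker).
Need 3 stops brighter from the shutter speed: 1/2 → 1 → 2 → 4.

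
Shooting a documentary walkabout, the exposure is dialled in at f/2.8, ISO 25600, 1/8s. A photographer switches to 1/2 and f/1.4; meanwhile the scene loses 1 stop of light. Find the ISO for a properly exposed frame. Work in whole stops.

Scene light: 1 stop darker.
Shutter speed: 1/8 → 1/4 → 1/2 — 2 stops slower (brighter).
Aperture: f/2.8 → f/2 → f/1.4 — 2 stops wider (brighter).
Net so far: 3 stops brighter. ISO: 25600 → 12800 → 6400 → 3200.

ISO 3200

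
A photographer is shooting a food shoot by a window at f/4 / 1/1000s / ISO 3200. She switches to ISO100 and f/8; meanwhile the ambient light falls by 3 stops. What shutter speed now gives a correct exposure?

Scene light: 3 stops darker.
ISO: 3200 → 1600 → 800 → 400 → 200 → 100 — 5 stops dropped (darker).
Aperture: f/4 → f/5.6 → f/8 — 2 stops stopped down (darker).
Net so far: 10 stops darker. Shutter speed: 1/1000 → 1/500 → 1/250 → 1/125 → 1/60 → 1/30 → 1/15 → 1/8 → 1/4 → 1/2 → 1.

1 s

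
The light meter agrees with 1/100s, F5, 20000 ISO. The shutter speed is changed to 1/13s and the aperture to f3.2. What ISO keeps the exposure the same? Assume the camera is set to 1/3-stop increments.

Shutter speed: 1/100 → 1/80 → 1/60 → 1/50 → 1/40 → 1/30 → 1/25 → 1/20 → 1/15 → 1/13 — 3 stops longer (brighter).
Aperture: f/5 → f/4.5 → f/4 → f/3.5 → f/3.2 — 1 1/3 stops wider (brighter).
Net change so far: 4 1/3 stops brighter. Offset with the ISO: 20000 → 16000 → 12800 → 10000 → 8000 → 6400 → 5000 → 4000 → 3200 → 2500 → 2000 → 1600 → 1250 → 1000.

ISO 1000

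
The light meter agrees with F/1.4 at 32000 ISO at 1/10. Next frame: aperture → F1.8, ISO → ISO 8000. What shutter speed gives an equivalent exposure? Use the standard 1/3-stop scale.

Aperture: f/1.4 → f/1.6 → f/1.8 — 2/3 stop narrower (darker).
ISO: 32000 → 25600 → 20000 → 16000 → 12800 → 10000 → 8000 — 2 stops dropped (darker).
Net change so far: 2 2/3 stops darker. Offset with the shutter speed: 1/10 → 1/8 → 1/6 → 1/5 → 1/4 → 0.3 → 0.4 → 0.5 → 0.6.

0.6 s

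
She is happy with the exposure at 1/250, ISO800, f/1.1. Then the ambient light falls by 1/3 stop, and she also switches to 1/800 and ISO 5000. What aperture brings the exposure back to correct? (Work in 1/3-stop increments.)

Scene light: 1/3 stop darker.
Shutter speed: 1/250 → 1/320 → 1/400 → 1/500 → 1/640 → 1/800 — 1 2/3 stops shorter (darker).
ISO: 800 → 1000 → 1250 → 1600 → 2000 → 2500 → 3200 → 4000 → 5000 — 2 2/3 stops higher (brighter).
Net so far: 2/3 stop brighter. Aperture: f/1.1 → f/1.2 → f/1.4.

f/1.4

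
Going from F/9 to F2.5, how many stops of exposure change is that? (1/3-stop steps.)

3 2/3 stops

f/9 → f/8 → f/7.1 → f/6.3 → f/5.6 → f/5 → f/4.5 → f/4 → f/3.5 → f/3.2 → f/2.8 → f/2.5 — count the steps: 11 third-stops = 3 2/3 stops.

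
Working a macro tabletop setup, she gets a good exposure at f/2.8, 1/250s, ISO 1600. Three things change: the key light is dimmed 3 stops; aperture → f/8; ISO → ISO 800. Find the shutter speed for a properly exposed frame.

Scene light: 3 stops darker.
Aperture: f/2.8 → f/4 → f/5.6 → f/8 — 3 stops stopped down (darker).
ISO: 1600 → 800 — 1 stop dropped (darker).
Net so far: 7 stops darker. Shutter speed: 1/250 → 1/125 → 1/60 → 1/30 → 1/15 → 1/8 → 1/4 → 1/2.

1/2s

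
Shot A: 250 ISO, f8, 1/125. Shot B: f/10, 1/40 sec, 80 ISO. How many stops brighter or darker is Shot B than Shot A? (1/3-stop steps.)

Aperture: f/8 → f/9 → f/10 — 2/3 stop narrower (darker).
Shutter speed: 1/125 → 1/100 → 1/80 → 1/60 → 1/50 → 1/40 — 1 2/3 stops slower (brighter).
ISO: 250 → 200 → 160 → 125 → 100 → 80 — 1 2/3 stops dropped (darker).
Net: −2/3 +1 2/3 −1 2/3 = −2/3 stops.

2/3 stop darker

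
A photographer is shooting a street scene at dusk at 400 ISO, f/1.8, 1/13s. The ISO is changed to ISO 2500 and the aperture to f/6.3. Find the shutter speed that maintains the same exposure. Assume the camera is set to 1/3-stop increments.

1/6s

ISO: 400 → 500 → 640 → 800 → 1000 → 1250 → 1600 → 2000 → 2500 — 2 2/3 stops raised (brighter).
Aperture: f/1.8 → f/2 → f/2.2 → f/2.5 → f/2.8 → f/3.2 → f/3.5 → f/4 → f/4.5 → f/5 → f/5.6 → f/6.3 — 3 2/3 stops stopped down (darker).
Net change so far: 1 stop darker. Offset with the shutter speed: 1/13 → 1/10 → 1/8 → 1/6.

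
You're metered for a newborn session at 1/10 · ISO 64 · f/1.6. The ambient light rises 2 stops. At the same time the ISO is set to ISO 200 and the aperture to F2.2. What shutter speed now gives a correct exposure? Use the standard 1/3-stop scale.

1/60s

Scene light: 2 stops brighter.
ISO: 64 → 80 → 100 → 125 → 160 → 200 — 1 2/3 stops higher (brighter).
Aperture: f/1.6 → f/1.8 → f/2 → f/2.2 — 1 stop narrower (darker).
Net so far: 2 2/3 stops brighter. Shutter speed: 1/10 → 1/13 → 1/15 → 1/20 → 1/25 → 1/30 → 1/40 → 1/50 → 1/60.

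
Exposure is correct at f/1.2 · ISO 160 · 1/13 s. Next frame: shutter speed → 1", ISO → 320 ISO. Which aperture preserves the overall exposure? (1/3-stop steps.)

f/6.3

Shutter speed: 1/13 → 1/10 → 1/8 → 1/6 → 1/5 → 1/4 → 0.3 → 0.4 → 0.5 → 0.6 → 0.8 → 1 — 3 2/3 stops longer (brighter).
ISO: 160 → 200 → 250 → 320 — 1 stop higher (brighter).
Net change so far: 4 2/3 stops brighter. Offset with the aperture: f/1.2 → f/1.4 → f/1.6 → f/1.8 → f/2 → f/2.2 → f/2.5 → f/2.8 → f/3.2 → f/3.5 → f/4 → f/4.5 → f/5 → f/5.6 → f/6.3.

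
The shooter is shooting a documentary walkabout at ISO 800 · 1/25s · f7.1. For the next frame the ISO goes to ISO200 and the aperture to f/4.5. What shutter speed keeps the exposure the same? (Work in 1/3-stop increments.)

1/15s

ISO: 800 → 640 → 500 → 400 → 320 → 250 → 200 — 2 stops dropped (darker).
Aperture: f/7.1 → f/6.3 → f/5.6 → f/5 → f/4.5 — 1 1/3 stops opened up (brighter).
Net change so far: 2/3 stop darker. Offset with the shutter speed: 1/25 → 1/20 → 1/15.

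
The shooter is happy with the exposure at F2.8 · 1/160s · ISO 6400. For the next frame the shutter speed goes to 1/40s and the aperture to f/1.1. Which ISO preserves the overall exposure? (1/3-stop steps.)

ISO 250

Shutter speed: 1/160 → 1/125 → 1/100 → 1/80 → 1/60 → 1/50 → 1/40 — 2 stops slower (brighter).
Aperture: f/2.8 → f/2.5 → f/2.2 → f/2 → f/1.8 → f/1.6 → f/1.4 → f/1.2 → f/1.1 — 2 2/3 stops wider (brighter).
Net change so far: 4 2/3 stops brighter. Offset with the ISO: 6400 → 5000 → 4000 → 3200 → 2500 → 2000 → 1600 → 1250 → 1000 → 800 → 640 → 500 → 400 → 320 → 250.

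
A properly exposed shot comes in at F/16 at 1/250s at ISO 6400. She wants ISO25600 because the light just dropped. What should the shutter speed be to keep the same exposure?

ISO: 6400 → 12800 → 25600 — 2 stops higher (brighter).
Need 2 stops darker from the shutter speed: 1/250 → 1/500 → 1/1000.

1/1000s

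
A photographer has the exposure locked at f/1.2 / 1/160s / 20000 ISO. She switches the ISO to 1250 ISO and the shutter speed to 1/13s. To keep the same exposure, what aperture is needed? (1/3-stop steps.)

ISO: 20000 → 16000 → 12800 → 10000 → 8000 → 6400 → 5000 → 4000 → 3200 → 2500 → 2000 → 1600 → 1250 — 4 stops dropped (darker).
Shutter speed: 1/160 → 1/125 → 1/100 → 1/80 → 1/60 → 1/50 → 1/40 → 1/30 → 1/25 → 1/20 → 1/15 → 1/13 — 3 2/3 stops slower (brighter).
Net change so far: 1/3 stop darker. Offset with the aperture: f/1.2 → f/1.1.

f/1.1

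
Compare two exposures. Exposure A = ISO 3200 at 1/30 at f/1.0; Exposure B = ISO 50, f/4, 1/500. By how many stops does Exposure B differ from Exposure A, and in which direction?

Aperture: f/1.0 → f/1.4 → f/2 → f/2.8 → f/4 — 4 stops smaller aperture (darker).
Shutter speed: 1/30 → 1/60 → 1/125 → 1/250 → 1/500 — 4 stops shorter (darker).
ISO: 3200 → 1600 → 800 → 400 → 200 → 100 → 50 — 6 stops lower (darker).
Net: −4 −4 −6 = −14 stops.

14 stops darker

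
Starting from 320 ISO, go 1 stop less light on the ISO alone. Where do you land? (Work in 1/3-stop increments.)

ISO: 320 → 250 → 200 → 160 — 1 stop lower (darker).

ISO 160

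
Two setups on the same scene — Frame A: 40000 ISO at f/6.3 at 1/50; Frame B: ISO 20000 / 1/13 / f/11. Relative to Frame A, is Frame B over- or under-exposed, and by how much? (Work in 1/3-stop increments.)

2/3 stop darker

Aperture: f/6.3 → f/7.1 → f/8 → f/9 → f/10 → f/11 — 1 2/3 stops smaller aperture (darker).
Shutter speed: 1/50 → 1/40 → 1/30 → 1/25 → 1/20 → 1/15 → 1/13 — 2 stops slower (brighter).
ISO: 40000 → 32000 → 25600 → 20000 — 1 stop lower (darker).
Net: −1 2/3 +2 −1 = −2/3 stops.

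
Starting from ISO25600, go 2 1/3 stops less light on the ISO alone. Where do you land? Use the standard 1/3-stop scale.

ISO: 25600 → 20000 → 16000 → 12800 → 10000 → 8000 → 6400 → 5000 — 2 1/3 stops lower (darker).

ISO 5000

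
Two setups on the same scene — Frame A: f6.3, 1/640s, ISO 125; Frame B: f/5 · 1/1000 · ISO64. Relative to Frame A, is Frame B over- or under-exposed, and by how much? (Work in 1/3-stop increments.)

Aperture: f/6.3 → f/5.6 → f/5 — 2/3 stop opened up (brighter).
Shutter speed: 1/640 → 1/800 → 1/1000 — 2/3 stop shorter (darker).
ISO: 125 → 100 → 80 → 64 — 1 stop dropped (darker).
Net: +2/3 −2/3 −1 = −1 stop.

1 stop darker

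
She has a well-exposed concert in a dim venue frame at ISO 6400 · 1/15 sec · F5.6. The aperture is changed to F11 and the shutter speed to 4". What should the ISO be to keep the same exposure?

ISO 400

Aperture: f/5.6 → f/8 → f/11 — 2 stops narrower (darker).
Shutter speed: 1/15 → 1/8 → 1/4 → 1/2 → 1 → 2 → 4 — 6 stops longer (brighter).
Net change so far: 4 stops brighter. Offset with the ISO: 6400 → 3200 → 1600 → 800 → 400.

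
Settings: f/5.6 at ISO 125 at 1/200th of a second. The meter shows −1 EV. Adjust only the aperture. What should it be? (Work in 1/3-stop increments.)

f/4

Underexposed by 1 stop → need 1 stop brighter.
Aperture: f/5.6 → f/5 → f/4.5 → f/4.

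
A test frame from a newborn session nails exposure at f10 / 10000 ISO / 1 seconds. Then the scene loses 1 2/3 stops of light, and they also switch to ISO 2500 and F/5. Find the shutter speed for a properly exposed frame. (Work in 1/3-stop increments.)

3.2 s

Scene light: 1 2/3 stops darker.
ISO: 10000 → 8000 → 6400 → 5000 → 4000 → 3200 → 2500 — 2 stops dropped (darker).
Aperture: f/10 → f/9 → f/8 → f/7.1 → f/6.3 → f/5.6 → f/5 — 2 stops larger aperture (brighter).
Net so far: 1 2/3 stops darker. Shutter speed: 1 → 1.3 → 1.6 → 2 → 2.5 → 3.2.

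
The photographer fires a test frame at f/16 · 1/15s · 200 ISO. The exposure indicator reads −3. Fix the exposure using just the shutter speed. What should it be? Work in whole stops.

1/2s

Underexposed by 3 stops → need 3 stops brighter.
Shutter speed: 1/15 → 1/8 → 1/4 → 1/2.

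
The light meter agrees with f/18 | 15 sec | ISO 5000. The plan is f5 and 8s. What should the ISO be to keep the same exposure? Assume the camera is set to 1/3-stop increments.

ISO 800

Aperture: f/18 → f/16 → f/14 → f/13 → f/11 → f/10 → f/9 → f/8 → f/7.1 → f/6.3 → f/5.6 → f/5 — 3 2/3 stops larger aperture (brighter).
Shutter speed: 15 → 13 → 10 → 8 — 1 stop faster (darker).
Net change so far: 2 2/3 stops brighter. Offset with the ISO: 5000 → 4000 → 3200 → 2500 → 2000 → 1600 → 1250 → 1000 → 800.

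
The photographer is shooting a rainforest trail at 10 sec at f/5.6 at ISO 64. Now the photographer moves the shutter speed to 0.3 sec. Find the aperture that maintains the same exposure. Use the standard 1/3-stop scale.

f/1.0

Shutter speed: 10 → 8 → 6 → 5 → 4 → 3.2 → 2.5 → 2 → 1.6 → 1.3 → 1 → 0.8 → 0.6 → 0.5 → 0.4 → 0.3 — 5 stops faster (darker).
Need 5 stops brighter from the aperture: f/5.6 → f/5 → f/4.5 → f/4 → f/3.5 → f/3.2 → f/2.8 → f/2.5 → f/2.2 → f/2 → f/1.8 → f/1.6 → f/1.4 → f/1.2 → f/1.1 → f/1.0.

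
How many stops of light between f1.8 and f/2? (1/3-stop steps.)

1/3 stop

f/1.8 → f/2 — count the steps: 1 third-stops = 1/3 stop.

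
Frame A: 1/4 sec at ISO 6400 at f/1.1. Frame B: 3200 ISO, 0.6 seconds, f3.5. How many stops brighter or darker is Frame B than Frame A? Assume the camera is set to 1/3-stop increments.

3 stops darker

Aperture: f/1.1 → f/1.2 → f/1.4 → f/1.6 → f/1.8 → f/2 → f/2.2 → f/2.5 → f/2.8 → f/3.2 → f/3.5 — 3 1/3 stops smaller aperture (darker).
Shutter speed: 1/4 → 0.3 → 0.4 → 0.5 → 0.6 — 1 1/3 stops longer (brighter).
ISO: 6400 → 5000 → 4000 → 3200 — 1 stop dropped (darker).
Net: −3 1/3 +1 1/3 −1 = −3 stops.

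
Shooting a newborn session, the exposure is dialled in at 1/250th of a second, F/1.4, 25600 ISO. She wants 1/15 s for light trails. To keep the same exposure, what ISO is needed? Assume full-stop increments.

Shutter speed: 1/250 → 1/125 → 1/60 → 1/30 → 1/15 — 4 stops longer (brighter).
Need 4 stops darker from the ISO: 25600 → 12800 → 6400 → 3200 → 1600.

ISO 1600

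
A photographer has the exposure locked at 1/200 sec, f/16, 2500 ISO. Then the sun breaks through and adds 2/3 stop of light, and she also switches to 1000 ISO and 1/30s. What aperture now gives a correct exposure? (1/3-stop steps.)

f/32

Scene light: 2/3 stop brighter.
ISO: 2500 → 2000 → 1600 → 1250 → 1000 — 1 1/3 stops dropped (darker).
Shutter speed: 1/200 → 1/160 → 1/125 → 1/100 → 1/80 → 1/60 → 1/50 → 1/40 → 1/30 — 2 2/3 stops slower (brighter).
Net so far: 2 stops brighter. Aperture: f/16 → f/18 → f/20 → f/22 → f/25 → f/29 → f/32.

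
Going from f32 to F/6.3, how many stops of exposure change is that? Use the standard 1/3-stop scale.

4 2/3 stops

f/32 → f/29 → f/25 → f/22 → f/20 → f/18 → f/16 → f/14 → f/13 → f/11 → f/10 → f/9 → f/8 → f/7.1 → f/6.3 — count the steps: 14 third-stops = 4 2/3 stops.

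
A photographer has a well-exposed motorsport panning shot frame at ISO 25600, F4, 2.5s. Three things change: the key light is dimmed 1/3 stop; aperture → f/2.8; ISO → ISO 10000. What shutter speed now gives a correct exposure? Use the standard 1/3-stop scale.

Scene light: 1/3 stop darker.
Aperture: f/4 → f/3.5 → f/3.2 → f/2.8 — 1 stop wider (brighter).
ISO: 25600 → 20000 → 16000 → 12800 → 10000 — 1 1/3 stops lower (darker).
Net so far: 2/3 stop darker. Shutter speed: 2.5 → 3.2 → 4.

4 s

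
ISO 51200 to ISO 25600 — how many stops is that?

51200 → 25600 — count the steps: 1 stop.

1 stop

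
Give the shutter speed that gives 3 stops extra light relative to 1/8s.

1 s

Shutter speed: 1/8 → 1/4 → 1/2 → 1 — 3 stops slower (brighter).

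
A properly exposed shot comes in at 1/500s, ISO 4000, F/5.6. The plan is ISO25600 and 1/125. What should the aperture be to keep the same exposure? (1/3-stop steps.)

ISO: 4000 → 5000 → 6400 → 8000 → 10000 → 12800 → 16000 → 20000 → 25600 — 2 2/3 stops raised (brighter).
Shutter speed: 1/500 → 1/400 → 1/320 → 1/250 → 1/200 → 1/160 → 1/125 — 2 stops longer (brighter).
Net change so far: 4 2/3 stops brighter. Offset with the aperture: f/5.6 → f/6.3 → f/7.1 → f/8 → f/9 → f/10 → f/11 → f/13 → f/14 → f/16 → f/18 → f/20 → f/22 → f/25 → f/29.

f/29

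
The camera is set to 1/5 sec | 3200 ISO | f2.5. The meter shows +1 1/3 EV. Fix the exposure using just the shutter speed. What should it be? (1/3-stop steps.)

Overexposed by 1 1/3 stops → need 1 1/3 stops darker.
Shutter speed: 1/5 → 1/6 → 1/8 → 1/10 → 1/13.

1/13s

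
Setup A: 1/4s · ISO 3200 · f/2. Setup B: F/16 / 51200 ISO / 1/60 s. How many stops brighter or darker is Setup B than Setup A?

6 stops darker

Aperture: f/2 → f/2.8 → f/4 → f/5.6 → f/8 → f/11 → f/16 — 6 stops narrower (darker).
Shutter speed: 1/4 → 1/8 → 1/15 → 1/30 → 1/60 — 4 stops faster (darker).
ISO: 3200 → 6400 → 12800 → 25600 → 51200 — 4 stops higher (brighter).
Net: −6 −4 +4 = −6 stops.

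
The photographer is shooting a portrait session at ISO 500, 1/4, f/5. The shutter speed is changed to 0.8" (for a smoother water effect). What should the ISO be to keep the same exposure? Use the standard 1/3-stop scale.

Shutter speed: 1/4 → 0.3 → 0.4 → 0.5 → 0.6 → 0.8 — 1 2/3 stops slower (brighter).
Need 1 2/3 stops darker from the ISO: 500 → 400 → 320 → 250 → 200 → 160.

ISO 160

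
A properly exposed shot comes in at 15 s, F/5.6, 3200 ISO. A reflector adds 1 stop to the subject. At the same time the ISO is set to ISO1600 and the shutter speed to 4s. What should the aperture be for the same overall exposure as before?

f/2.8

Scene light: 1 stop brighter.
ISO: 3200 → 1600 — 1 stop lower (darker).
Shutter speed: 15 → 8 → 4 — 2 stops shorter (darker).
Net so far: 2 stops darker. Aperture: f/5.6 → f/4 → f/2.8.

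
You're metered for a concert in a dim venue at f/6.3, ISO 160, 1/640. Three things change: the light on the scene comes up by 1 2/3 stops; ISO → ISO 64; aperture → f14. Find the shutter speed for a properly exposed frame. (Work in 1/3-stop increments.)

Scene light: 1 2/3 stops brighter.
ISO: 160 → 125 → 100 → 80 → 64 — 1 1/3 stops lower (darker).
Aperture: f/6.3 → f/7.1 → f/8 → f/9 → f/10 → f/11 → f/13 → f/14 — 2 1/3 stops smaller aperture (darker).
Net so far: 2 stops darker. Shutter speed: 1/640 → 1/500 → 1/400 → 1/320 → 1/250 → 1/200 → 1/160.

1/160s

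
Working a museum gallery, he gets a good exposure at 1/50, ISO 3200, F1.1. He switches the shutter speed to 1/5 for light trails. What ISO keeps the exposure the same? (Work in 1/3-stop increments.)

Shutter speed: 1/50 → 1/40 → 1/30 → 1/25 → 1/20 → 1/15 → 1/13 → 1/10 → 1/8 → 1/6 → 1/5 — 3 1/3 stops longer (brighter).
Need 3 1/3 stops darker from the ISO: 3200 → 2500 → 2000 → 1600 → 1250 → 1000 → 800 → 640 → 500 → 400 → 320.

ISO 320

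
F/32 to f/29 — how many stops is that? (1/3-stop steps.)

1/3 stop

f/32 → f/29 — count the steps: 1 third-stops = 1/3 stop.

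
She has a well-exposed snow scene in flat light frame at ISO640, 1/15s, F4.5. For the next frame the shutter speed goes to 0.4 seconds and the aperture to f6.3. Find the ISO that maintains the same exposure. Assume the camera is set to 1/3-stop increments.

ISO 200

Shutter speed: 1/15 → 1/13 → 1/10 → 1/8 → 1/6 → 1/5 → 1/4 → 0.3 → 0.4 — 2 2/3 stops longer (brighter).
Aperture: f/4.5 → f/5 → f/5.6 → f/6.3 — 1 stop stopped down (darker).
Net change so far: 1 2/3 stops brighter. Offset with the ISO: 640 → 500 → 400 → 320 → 250 → 200.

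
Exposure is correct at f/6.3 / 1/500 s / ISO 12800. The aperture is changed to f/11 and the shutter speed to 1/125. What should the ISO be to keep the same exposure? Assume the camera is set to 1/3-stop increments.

ISO 10000

Aperture: f/6.3 → f/7.1 → f/8 → f/9 → f/10 → f/11 — 1 2/3 stops smaller aperture (darker).
Shutter speed: 1/500 → 1/400 → 1/320 → 1/250 → 1/200 → 1/160 → 1/125 — 2 stops longer (brighter).
Net change so far: 1/3 stop brighter. Offset with the ISO: 12800 → 10000.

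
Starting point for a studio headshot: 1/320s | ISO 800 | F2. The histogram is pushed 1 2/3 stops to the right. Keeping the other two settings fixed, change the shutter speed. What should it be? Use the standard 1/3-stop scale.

Overexposed by 1 2/3 stops → need 1 2/3 stops darker.
Shutter speed: 1/320 → 1/400 → 1/500 → 1/640 → 1/800 → 1/1000.

1/1000s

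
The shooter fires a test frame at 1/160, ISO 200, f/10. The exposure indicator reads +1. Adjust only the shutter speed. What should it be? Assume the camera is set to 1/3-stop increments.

1/320s

Overexposed by 1 stop → need 1 stop darker.
Shutter speed: 1/160 → 1/200 → 1/250 → 1/320.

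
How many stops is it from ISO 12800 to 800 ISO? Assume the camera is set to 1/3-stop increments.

4 stops

12800 → 10000 → 8000 → 6400 → 5000 → 4000 → 3200 → 2500 → 2000 → 1600 → 1250 → 1000 → 800 — count the steps: 12 third-stops = 4 stops.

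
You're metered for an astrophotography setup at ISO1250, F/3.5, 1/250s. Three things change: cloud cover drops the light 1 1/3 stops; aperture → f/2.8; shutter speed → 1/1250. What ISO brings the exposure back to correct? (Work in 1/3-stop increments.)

ISO 10000

Scene light: 1 1/3 stops darker.
Aperture: f/3.5 → f/3.2 → f/2.8 — 2/3 stop opened up (brighter).
Shutter speed: 1/250 → 1/320 → 1/400 → 1/500 → 1/640 → 1/800 → 1/1000 → 1/1250 — 2 1/3 stops faster (darker).
Net so far: 3 stops darker. ISO: 1250 → 1600 → 2000 → 2500 → 3200 → 4000 → 5000 → 6400 → 8000 → 10000.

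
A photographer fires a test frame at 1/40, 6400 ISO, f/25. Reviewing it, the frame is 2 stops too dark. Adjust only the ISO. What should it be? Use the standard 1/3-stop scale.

Underexposed by 2 stops → need 2 stops brighter.
ISO: 6400 → 8000 → 10000 → 12800 → 16000 → 20000 → 25600.

ISO 25600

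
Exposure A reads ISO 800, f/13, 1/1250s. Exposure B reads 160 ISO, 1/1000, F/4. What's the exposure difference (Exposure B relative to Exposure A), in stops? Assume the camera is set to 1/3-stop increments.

Aperture: f/13 → f/11 → f/10 → f/9 → f/8 → f/7.1 → f/6.3 → f/5.6 → f/5 → f/4.5 → f/4 — 3 1/3 stops wider (brighter).
Shutter speed: 1/1250 → 1/1000 — 1/3 stop longer (brighter).
ISO: 800 → 640 → 500 → 400 → 320 → 250 → 200 → 160 — 2 1/3 stops lower (darker).
Net: +3 1/3 +1/3 −2 1/3 = +1 1/3 stops.

1 1/3 stops brighter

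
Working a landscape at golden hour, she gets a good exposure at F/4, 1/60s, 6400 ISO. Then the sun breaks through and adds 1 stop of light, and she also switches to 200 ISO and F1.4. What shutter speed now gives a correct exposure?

1/30s

Scene light: 1 stop brighter.
ISO: 6400 → 3200 → 1600 → 800 → 400 → 200 — 5 stops lower (darker).
Aperture: f/4 → f/2.8 → f/2 → f/1.4 — 3 stops opened up (brighter).
Net so far: 1 stop darker. Shutter speed: 1/60 → 1/30.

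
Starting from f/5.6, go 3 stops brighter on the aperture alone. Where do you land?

Aperture: f/5.6 → f/4 → f/2.8 → f/2 — 3 stops wider (brighter).

f/2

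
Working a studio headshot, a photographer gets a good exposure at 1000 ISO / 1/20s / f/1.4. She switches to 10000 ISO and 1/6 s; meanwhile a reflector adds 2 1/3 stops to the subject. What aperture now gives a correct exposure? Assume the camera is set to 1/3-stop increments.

Scene light: 2 1/3 stops brighter.
ISO: 1000 → 1250 → 1600 → 2000 → 2500 → 3200 → 4000 → 5000 → 6400 → 8000 → 10000 — 3 1/3 stops raised (brighter).
Shutter speed: 1/20 → 1/15 → 1/13 → 1/10 → 1/8 → 1/6 — 1 2/3 stops longer (brighter).
Net so far: 7 1/3 stops brighter. Aperture: f/1.4 → f/1.6 → f/1.8 → f/2 → f/2.2 → f/2.5 → f/2.8 → f/3.2 → f/3.5 → f/4 → f/4.5 → f/5 → f/5.6 → f/6.3 → f/7.1 → f/8 → f/9 → f/10 → f/11 → f/13 → f/14 → f/16 → f/18.

f/18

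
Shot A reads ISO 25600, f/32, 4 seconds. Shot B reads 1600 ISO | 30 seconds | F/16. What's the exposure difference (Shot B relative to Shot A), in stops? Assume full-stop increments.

1 stop brighter

Aperture: f/32 → f/22 → f/16 — 2 stops larger aperture (brighter).
Shutter speed: 4 → 8 → 15 → 30 — 3 stops slower (brighter).
ISO: 25600 → 12800 → 6400 → 3200 → 1600 — 4 stops dropped (darker).
Net: +2 +3 −4 = +1 stop.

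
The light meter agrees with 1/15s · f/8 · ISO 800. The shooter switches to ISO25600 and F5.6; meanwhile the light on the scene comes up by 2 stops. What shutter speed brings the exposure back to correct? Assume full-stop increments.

Scene light: 2 stops brighter.
ISO: 800 → 1600 → 3200 → 6400 → 12800 → 25600 — 5 stops higher (brighter).
Aperture: f/8 → f/5.6 — 1 stop wider (brighter).
Net so far: 8 stops brighter. Shutter speed: 1/15 → 1/30 → 1/60 → 1/125 → 1/250 → 1/500 → 1/1000 → 1/2000 → 1/4000.

1/4000s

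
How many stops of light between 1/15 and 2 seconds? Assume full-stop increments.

1/15 → 1/8 → 1/4 → 1/2 → 1 → 2 — count the steps: 5 stops.

5 stops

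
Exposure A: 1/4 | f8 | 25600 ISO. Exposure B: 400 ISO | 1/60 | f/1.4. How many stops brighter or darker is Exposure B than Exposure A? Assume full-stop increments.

Aperture: f/8 → f/5.6 → f/4 → f/2.8 → f/2 → f/1.4 — 5 stops wider (brighter).
Shutter speed: 1/4 → 1/8 → 1/15 → 1/30 → 1/60 — 4 stops faster (darker).
ISO: 25600 → 12800 → 6400 → 3200 → 1600 → 800 → 400 — 6 stops dropped (darker).
Net: +5 −4 −6 = −5 stops.

5 stops darker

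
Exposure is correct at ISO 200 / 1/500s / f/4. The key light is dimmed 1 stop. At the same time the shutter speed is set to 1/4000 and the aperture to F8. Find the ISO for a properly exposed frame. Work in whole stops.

ISO 12800

Scene light: 1 stop darker.
Shutter speed: 1/500 → 1/1000 → 1/2000 → 1/4000 — 3 stops shorter (darker).
Aperture: f/4 → f/5.6 → f/8 — 2 stops narrower (darker).
Net so far: 6 stops darker. ISO: 200 → 400 → 800 → 1600 → 3200 → 6400 → 12800.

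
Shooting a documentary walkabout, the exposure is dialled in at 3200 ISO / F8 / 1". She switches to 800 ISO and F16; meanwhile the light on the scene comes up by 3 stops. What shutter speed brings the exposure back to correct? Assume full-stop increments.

Scene light: 3 stops brighter.
ISO: 3200 → 1600 → 800 — 2 stops lower (darker).
Aperture: f/8 → f/11 → f/16 — 2 stops narrower (darker).
Net so far: 1 stop darker. Shutter speed: 1 → 2.

2 s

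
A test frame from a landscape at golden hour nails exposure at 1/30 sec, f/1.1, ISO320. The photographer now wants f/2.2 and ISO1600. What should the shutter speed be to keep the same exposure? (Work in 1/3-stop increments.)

1/40s

Aperture: f/1.1 → f/1.2 → f/1.4 → f/1.6 → f/1.8 → f/2 → f/2.2 — 2 stops smaller aperture (darker).
ISO: 320 → 400 → 500 → 640 → 800 → 1000 → 1250 → 1600 — 2 1/3 stops higher (brighter).
Net change so far: 1/3 stop brighter. Offset with the shutter speed: 1/30 → 1/40.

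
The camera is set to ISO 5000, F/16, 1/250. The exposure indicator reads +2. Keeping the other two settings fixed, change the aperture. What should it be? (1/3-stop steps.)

f/32

Overexposed by 2 stops → need 2 stops darker.
Aperture: f/16 → f/18 → f/20 → f/22 → f/25 → f/29 → f/32.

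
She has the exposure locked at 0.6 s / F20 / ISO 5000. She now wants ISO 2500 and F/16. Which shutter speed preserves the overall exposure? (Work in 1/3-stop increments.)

ISO: 5000 → 4000 → 3200 → 2500 — 1 stop dropped (darker).
Aperture: f/20 → f/18 → f/16 — 2/3 stop larger aperture (brighter).
Net change so far: 1/3 stop darker. Offset with the shutter speed: 0.6 → 0.8.

0.8 s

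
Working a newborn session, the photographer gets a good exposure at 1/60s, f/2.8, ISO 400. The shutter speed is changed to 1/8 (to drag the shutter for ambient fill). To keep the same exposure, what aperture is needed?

Shutter speed: 1/60 → 1/30 → 1/15 → 1/8 — 3 stops longer (brighter).
Need 3 stops darker from the aperture: f/2.8 → f/4 → f/5.6 → f/8.

f/8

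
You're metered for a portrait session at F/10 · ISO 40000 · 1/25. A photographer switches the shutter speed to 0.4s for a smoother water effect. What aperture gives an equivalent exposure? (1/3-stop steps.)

f/32

Shutter speed: 1/25 → 1/20 → 1/15 → 1/13 → 1/10 → 1/8 → 1/6 → 1/5 → 1/4 → 0.3 → 0.4 — 3 1/3 stops longer (brighter).
Need 3 1/3 stops darker from the aperture: f/10 → f/11 → f/13 → f/14 → f/16 → f/18 → f/20 → f/22 → f/25 → f/29 → f/32.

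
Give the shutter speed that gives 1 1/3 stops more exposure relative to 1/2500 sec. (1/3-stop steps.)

1/1000s

Shutter speed: 1/2500 → 1/2000 → 1/1600 → 1/1250 → 1/1000 — 1 1/3 stops slower (brighter).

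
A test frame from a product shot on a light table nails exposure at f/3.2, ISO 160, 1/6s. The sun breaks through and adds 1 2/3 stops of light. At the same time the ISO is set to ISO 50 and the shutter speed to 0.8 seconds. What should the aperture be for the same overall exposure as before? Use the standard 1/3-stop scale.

Scene light: 1 2/3 stops brighter.
ISO: 160 → 125 → 100 → 80 → 64 → 50 — 1 2/3 stops dropped (darker).
Shutter speed: 1/6 → 1/5 → 1/4 → 0.3 → 0.4 → 0.5 → 0.6 → 0.8 — 2 1/3 stops longer (brighter).
Net so far: 2 1/3 stops brighter. Aperture: f/3.2 → f/3.5 → f/4 → f/4.5 → f/5 → f/5.6 → f/6.3 → f/7.1.

f/7.1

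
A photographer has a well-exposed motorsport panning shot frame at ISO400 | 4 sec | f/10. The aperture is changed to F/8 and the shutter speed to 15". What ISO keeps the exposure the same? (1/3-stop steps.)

Aperture: f/10 → f/9 → f/8 — 2/3 stop larger aperture (brighter).
Shutter speed: 4 → 5 → 6 → 8 → 10 → 13 → 15 — 2 stops slower (brighter).
Net change so far: 2 2/3 stops brighter. Offset with the ISO: 400 → 320 → 250 → 200 → 160 → 125 → 100 → 80 → 64.

ISO 64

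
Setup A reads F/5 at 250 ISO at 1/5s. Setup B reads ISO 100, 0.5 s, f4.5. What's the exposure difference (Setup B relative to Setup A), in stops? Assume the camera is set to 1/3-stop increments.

Aperture: f/5 → f/4.5 — 1/3 stop larger aperture (brighter).
Shutter speed: 1/5 → 1/4 → 0.3 → 0.4 → 0.5 — 1 1/3 stops slower (brighter).
ISO: 250 → 200 → 160 → 125 → 100 — 1 1/3 stops dropped (darker).
Net: +1/3 +1 1/3 −1 1/3 = +1/3 stops.

1/3 stop brighter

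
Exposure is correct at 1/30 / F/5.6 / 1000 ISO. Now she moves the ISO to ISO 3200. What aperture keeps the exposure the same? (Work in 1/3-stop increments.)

f/10

ISO: 1000 → 1250 → 1600 → 2000 → 2500 → 3200 — 1 2/3 stops raised (brighter).
Need 1 2/3 stops darker from the aperture: f/5.6 → f/6.3 → f/7.1 → f/8 → f/9 → f/10.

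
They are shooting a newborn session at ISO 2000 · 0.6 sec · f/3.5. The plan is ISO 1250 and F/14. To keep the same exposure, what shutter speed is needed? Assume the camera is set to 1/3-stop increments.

15 s

ISO: 2000 → 1600 → 1250 — 2/3 stop dropped (darker).
Aperture: f/3.5 → f/4 → f/4.5 → f/5 → f/5.6 → f/6.3 → f/7.1 → f/8 → f/9 → f/10 → f/11 → f/13 → f/14 — 4 stops smaller aperture (darker).
Net change so far: 4 2/3 stops darker. Offset with the shutter speed: 0.6 → 0.8 → 1 → 1.3 → 1.6 → 2 → 2.5 → 3.2 → 4 → 5 → 6 → 8 → 10 → 13 → 15.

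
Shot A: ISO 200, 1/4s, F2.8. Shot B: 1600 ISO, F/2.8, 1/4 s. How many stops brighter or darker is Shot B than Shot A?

Aperture: unchanged.
Shutter speed: unchanged.
ISO: 200 → 400 → 800 → 1600 — 3 stops raised (brighter).
Net: +3 = +3 stops.

3 stops brighter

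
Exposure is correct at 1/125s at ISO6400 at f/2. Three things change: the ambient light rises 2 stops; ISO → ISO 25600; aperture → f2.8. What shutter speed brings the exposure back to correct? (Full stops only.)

1/1000s

Scene light: 2 stops brighter.
ISO: 6400 → 12800 → 25600 — 2 stops raised (brighter).
Aperture: f/2 → f/2.8 — 1 stop stopped down (darker).
Net so far: 3 stops brighter. Shutter speed: 1/125 → 1/250 → 1/500 → 1/1000.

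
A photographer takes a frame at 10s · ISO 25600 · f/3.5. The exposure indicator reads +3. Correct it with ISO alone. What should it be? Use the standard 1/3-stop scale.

ISO 3200

Overexposed by 3 stops → need 3 stops darker.
ISO: 25600 → 20000 → 16000 → 12800 → 10000 → 8000 → 6400 → 5000 → 4000 → 3200.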